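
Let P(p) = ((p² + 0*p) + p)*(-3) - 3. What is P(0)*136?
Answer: -408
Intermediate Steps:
P(p) = -3 - 3*p - 3*p² (P(p) = ((p² + 0) + p)*(-3) - 3 = (p² + p)*(-3) - 3 = (p + p²)*(-3) - 3 = (-3*p - 3*p²) - 3 = -3 - 3*p - 3*p²)
P(0)*136 = (-3 - 3*0 - 3*0²)*136 = (-3 + 0 - 3*0)*136 = (-3 + 0 + 0)*136 = -3*136 = -408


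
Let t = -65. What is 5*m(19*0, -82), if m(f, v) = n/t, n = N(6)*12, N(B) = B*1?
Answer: -72/13 ≈ -5.5385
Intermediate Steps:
N(B) = B
n = 72 (n = 6*12 = 72)
m(f, v) = -72/65 (m(f, v) = 72/(-65) = 72*(-1/65) = -72/65)
5*m(19*0, -82) = 5*(-72/65) = -72/13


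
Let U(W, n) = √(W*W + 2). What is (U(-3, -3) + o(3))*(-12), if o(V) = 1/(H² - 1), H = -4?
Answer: -⅘ - 12*√11 ≈ -40.599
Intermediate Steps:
U(W, n) = √(2 + W²) (U(W, n) = √(W² + 2) = √(2 + W²))
o(V) = 1/15 (o(V) = 1/((-4)² - 1) = 1/(16 - 1) = 1/15)
(U(-3, -3) + o(3))*(-12) = (√(2 + (-3)²) + 1/15)*(-12) = (√(2 + 9) + 1/15)*(-12) = (√11 + 1/15)*(-12) = (1/15 + √11)*(-12) = -⅘ - 12*√11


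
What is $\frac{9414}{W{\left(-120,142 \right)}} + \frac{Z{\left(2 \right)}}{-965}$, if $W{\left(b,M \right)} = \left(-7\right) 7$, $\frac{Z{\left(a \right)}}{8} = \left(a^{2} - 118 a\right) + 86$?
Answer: $- \frac{9027278}{47285} \approx -190.91$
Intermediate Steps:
$Z{\left(a \right)} = 688 - 944 a + 8 a^{2}$ ($Z{\left(a \right)} = 8 \left(\left(a^{2} - 118 a\right) + 86\right) = 8 \left(86 + a^{2} - 118 a\right) = 688 - 944 a + 8 a^{2}$)
$W{\left(b,M \right)} = -49$
$\frac{9414}{W{\left(-120,142 \right)}} + \frac{Z{\left(2 \right)}}{-965} = \frac{9414}{-49} + \frac{688 - 1888 + 8 \cdot 2^{2}}{-965} = 9414 \left(- \frac{1}{49}\right) + \left(688 - 1888 + 8 \cdot 4\right) \left(- \frac{1}{965}\right) = - \frac{9414}{49} + \left(688 - 1888 + 32\right) \left(- \frac{1}{965}\right) = - \frac{9414}{49} - - \frac{1168}{965} = - \frac{9414}{49} + \frac{1168}{965} = - \frac{9027278}{47285}$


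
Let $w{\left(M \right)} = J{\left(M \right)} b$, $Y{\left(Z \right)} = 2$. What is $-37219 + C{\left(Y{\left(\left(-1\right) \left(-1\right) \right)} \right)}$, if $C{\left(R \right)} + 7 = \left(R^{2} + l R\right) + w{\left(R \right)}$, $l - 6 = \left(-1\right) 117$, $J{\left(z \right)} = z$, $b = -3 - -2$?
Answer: $-37446$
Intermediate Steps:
$b = -1$ ($b = -3 + 2 = -1$)
$w{\left(M \right)} = - M$ ($w{\left(M \right)} = M \left(-1\right) = - M$)
$l = -111$ ($l = 6 - 117 = -111$)
$C{\left(R \right)} = -7 + R^{2} - 112 R$ ($C{\left(R \right)} = -7 - \left(- R^{2} + 112 R\right) = -7 + \left(R^{2} - 112 R\right) = -7 + R^{2} - 112 R$)
$-37219 + C{\left(Y{\left(\left(-1\right) \left(-1\right) \right)} \right)} = -37219 - \left(231 - 4\right) = -37219 - 227 = -37446$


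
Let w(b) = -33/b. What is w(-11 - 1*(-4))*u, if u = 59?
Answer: 1947/7 ≈ 278.14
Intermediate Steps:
w(-11 - 1*(-4))*u = -33/(-11 - 1*(-4))*59 = -33/(-11 + 4)*59 = -33/(-7)*59 = -33*(-⅐)*59 = (33/7)*59 = 1947/7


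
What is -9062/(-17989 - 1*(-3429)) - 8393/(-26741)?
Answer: 1274577/1361360 ≈ 0.93625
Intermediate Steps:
-9062/(-17989 - 1*(-3429)) - 8393/(-26741) = -9062/(-17989 + 3429) - 8393*(-1/26741) = -9062/(-14560) + 763/2431 = -9062*(-1/14560) + 763/2431 = 4531/7280 + 763/2431 = 1274577/1361360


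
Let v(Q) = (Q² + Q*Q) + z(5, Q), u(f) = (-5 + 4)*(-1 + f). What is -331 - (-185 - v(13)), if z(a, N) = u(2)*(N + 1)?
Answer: 178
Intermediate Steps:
u(f) = 1 - f (u(f) = -(-1 + f) = 1 - f)
z(a, N) = -1 - N (z(a, N) = (1 - 1*2)*(N + 1) = (1 - 2)*(1 + N) = -(1 + N) = -1 - N)
v(Q) = -1 - Q + 2*Q² (v(Q) = (Q² + Q*Q) + (-1 - Q) = (Q² + Q²) + (-1 - Q) = 2*Q² + (-1 - Q) = -1 - Q + 2*Q²)
-331 - (-185 - v(13)) = -331 - (-185 - (-1 - 1*13 + 2*13²)) = -331 - (-185 - (-1 - 13 + 2*169)) = -331 - (-185 - (-1 - 13 + 338)) = -331 - (-185 - 1*324) = -331 - (-185 - 324) = -331 - 1*(-509) = -331 + 509 = 178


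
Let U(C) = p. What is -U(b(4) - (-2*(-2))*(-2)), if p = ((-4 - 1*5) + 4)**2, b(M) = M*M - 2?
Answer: -25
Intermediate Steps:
b(M) = -2 + M**2 (b(M) = M**2 - 2 = -2 + M**2)
p = 25 (p = ((-4 - 5) + 4)**2 = (-9 + 4)**2 = (-5)**2 = 25)
U(C) = 25
-U(b(4) - (-2*(-2))*(-2)) = -1*25 = -25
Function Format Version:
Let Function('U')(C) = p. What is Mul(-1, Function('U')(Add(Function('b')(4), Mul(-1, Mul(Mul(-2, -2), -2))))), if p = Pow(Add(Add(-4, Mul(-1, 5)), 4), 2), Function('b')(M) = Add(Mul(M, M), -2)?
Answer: -25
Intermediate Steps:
Function('b')(M) = Add(-2, Pow(M, 2)) (Function('b')(M) = Add(Pow(M, 2), -2) = Add(-2, Pow(M, 2)))
p = 25 (p = Pow(Add(Add(-4, -5), 4), 2) = Pow(Add(-9, 4), 2) = Pow(-5, 2) = 25)
Function('U')(C) = 25
Mul(-1, Function('U')(Add(Function('b')(4), Mul(-1, Mul(Mul(-2, -2), -2))))) = Mul(-1, 25) = -25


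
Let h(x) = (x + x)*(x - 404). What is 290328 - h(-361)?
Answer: -262002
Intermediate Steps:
h(x) = 2*x*(-404 + x) (h(x) = (2*x)*(-404 + x) = 2*x*(-404 + x))
290328 - h(-361) = 290328 - 2*(-361)*(-404 - 361) = 290328 - 2*(-361)*(-765) = 290328 - 1*552330 = 290328 - 552330 = -262002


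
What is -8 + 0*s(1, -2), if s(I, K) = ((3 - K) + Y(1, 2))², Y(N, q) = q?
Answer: -8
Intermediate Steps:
s(I, K) = (5 - K)² (s(I, K) = ((3 - K) + 2)² = (5 - K)²)
-8 + 0*s(1, -2) = -8 + 0*(5 - 1*(-2))² = -8 + 0*(5 + 2)² = -8 + 0*7² = -8 + 0*49 = -8 + 0 = -8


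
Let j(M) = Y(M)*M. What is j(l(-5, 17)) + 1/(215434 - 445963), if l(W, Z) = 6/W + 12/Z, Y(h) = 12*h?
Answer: 4879830647/1665572025 ≈ 2.9298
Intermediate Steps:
j(M) = 12*M² (j(M) = (12*M)*M = 12*M²)
j(l(-5, 17)) + 1/(215434 - 445963) = 12*(6/(-5) + 12/17)² + 1/(215434 - 445963) = 12*(6*(-⅕) + 12*(1/17))² + 1/(-230529) = 12*(-6/5 + 12/17)² - 1/230529 = 12*(-42/85)² - 1/230529 = 12*(1764/7225) - 1/230529 = 21168/7225 - 1/230529 = 4879830647/1665572025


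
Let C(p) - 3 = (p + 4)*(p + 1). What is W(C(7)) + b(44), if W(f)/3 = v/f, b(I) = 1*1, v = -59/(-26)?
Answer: 2543/2366 ≈ 1.0748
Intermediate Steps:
C(p) = 3 + (1 + p)*(4 + p) (C(p) = 3 + (p + 4)*(p + 1) = 3 + (4 + p)*(1 + p) = 3 + (1 + p)*(4 + p))
v = 59/26 (v = -59*(-1/26) = 59/26 ≈ 2.2692)
b(I) = 1
W(f) = 177/(26*f) (W(f) = 3*(59/(26*f)) = 177/(26*f))
W(C(7)) + b(44) = 177/(26*(7 + 7**2 + 5*7)) + 1 = 177/(26*(7 + 49 + 35)) + 1 = (177/26)/91 + 1 = (177/26)*(1/91) + 1 = 177/2366 + 1 = 2543/2366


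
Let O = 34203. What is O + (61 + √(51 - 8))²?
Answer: 37967 + 122*√43 ≈ 38767.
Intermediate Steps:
O + (61 + √(51 - 8))² = 34203 + (61 + √(51 - 8))² = 34203 + (61 + √43)²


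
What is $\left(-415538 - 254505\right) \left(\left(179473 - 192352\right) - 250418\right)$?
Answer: $176420311771$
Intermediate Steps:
$\left(-415538 - 254505\right) \left(\left(179473 - 192352\right) - 250418\right) = - 670043 \left(-12879 - 250418\right) = \left(-670043\right) \left(-263297\right) = 176420311771$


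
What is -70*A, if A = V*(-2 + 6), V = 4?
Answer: -1120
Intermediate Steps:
A = 16 (A = 4*(-2 + 6) = 4*4 = 16)
-70*A = -70*16 = -1120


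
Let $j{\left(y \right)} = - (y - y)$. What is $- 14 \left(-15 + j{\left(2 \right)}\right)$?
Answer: $210$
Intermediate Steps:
$j{\left(y \right)} = 0$ ($j{\left(y \right)} = \left(-1\right) 0 = 0$)
$- 14 \left(-15 + j{\left(2 \right)}\right) = - 14 \left(-15 + 0\right) = \left(-14\right) \left(-15\right) = 210$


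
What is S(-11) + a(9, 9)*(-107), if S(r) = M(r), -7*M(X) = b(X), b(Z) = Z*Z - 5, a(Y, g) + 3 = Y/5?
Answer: 3914/35 ≈ 111.83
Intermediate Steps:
a(Y, g) = -3 + Y/5
b(Z) = -5 + Z² (b(Z) = Z² - 5 = -5 + Z²)
M(X) = 5/7 - X²/7 (M(X) = -(-5 + X²)/7 = 5/7 - X²/7)
S(r) = 5/7 - r²/7
S(-11) + a(9, 9)*(-107) = (5/7 - ⅐*(-11)²) + (-3 + (⅕)*9)*(-107) = (5/7 - ⅐*121) + (-3 + 9/5)*(-107) = (5/7 - 121/7) - 6/5*(-107) = -116/7 + 642/5 = 3914/35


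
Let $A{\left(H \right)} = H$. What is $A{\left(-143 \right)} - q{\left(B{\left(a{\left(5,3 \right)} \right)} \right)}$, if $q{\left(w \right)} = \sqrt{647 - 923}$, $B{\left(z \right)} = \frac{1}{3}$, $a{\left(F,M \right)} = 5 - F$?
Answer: $-143 - 2 i \sqrt{69} \approx -143.0 - 16.613 i$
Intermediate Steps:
$B{\left(z \right)} = \frac{1}{3}$
$q{\left(w \right)} = 2 i \sqrt{69}$ ($q{\left(w \right)} = \sqrt{-276} = 2 i \sqrt{69}$)
$A{\left(-143 \right)} - q{\left(B{\left(a{\left(5,3 \right)} \right)} \right)} = -143 - 2 i \sqrt{69}$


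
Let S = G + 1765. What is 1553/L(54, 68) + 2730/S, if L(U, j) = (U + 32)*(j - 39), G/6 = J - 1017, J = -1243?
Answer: 328829/840478 ≈ 0.39124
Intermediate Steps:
G = -13560 (G = 6*(-1243 - 1017) = 6*(-2260) = -13560)
L(U, j) = (-39 + j)*(32 + U) (L(U, j) = (32 + U)*(-39 + j) = (-39 + j)*(32 + U))
S = -11795 (S = -13560 + 1765 = -11795)
1553/L(54, 68) + 2730/S = 1553/(-1248 - 39*54 + 32*68 + 54*68) + 2730/(-11795) = 1553/(-1248 - 2106 + 2176 + 3672) + 2730*(-1/11795) = 1553/2494 - 78/337 = 328829/840478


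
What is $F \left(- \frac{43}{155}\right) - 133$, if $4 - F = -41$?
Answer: $- \frac{4510}{31} \approx -145.48$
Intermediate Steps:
$F = 45$ ($F = 4 - -41 = 4 + 41 = 45$)
$F \left(- \frac{43}{155}\right) - 133 = 45 \left(- \frac{43}{155}\right) - 133 = - \frac{387}{31} - 133 = - \frac{4510}{31}$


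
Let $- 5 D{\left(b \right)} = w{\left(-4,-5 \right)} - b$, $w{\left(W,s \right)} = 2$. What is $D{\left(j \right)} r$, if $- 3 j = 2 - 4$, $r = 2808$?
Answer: $- \frac{3744}{5} \approx -748.8$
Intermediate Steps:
$j = \frac{2}{3}$ ($j = - \frac{2 - 4}{3} = \left(- \frac{1}{3}\right) \left(-2\right) = \frac{2}{3} \approx 0.66667$)
$D{\left(b \right)} = - \frac{2}{5} + \frac{b}{5}$ ($D{\left(b \right)} = - \frac{2 - b}{5} = - \frac{2}{5} + \frac{b}{5}$)
$D{\left(j \right)} r = \left(- \frac{2}{5} + \frac{1}{5} \cdot \frac{2}{3}\right) 2808 = \left(- \frac{2}{5} + \frac{2}{15}\right) 2808 = \left(- \frac{4}{15}\right) 2808 = - \frac{3744}{5}$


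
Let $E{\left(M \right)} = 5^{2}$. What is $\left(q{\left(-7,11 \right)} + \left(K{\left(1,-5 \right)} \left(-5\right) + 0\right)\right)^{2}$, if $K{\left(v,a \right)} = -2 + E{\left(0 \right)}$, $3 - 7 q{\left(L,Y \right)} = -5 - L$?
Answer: $\frac{646416}{49} \approx 13192.0$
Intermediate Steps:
$E{\left(M \right)} = 25$
$q{\left(L,Y \right)} = \frac{8}{7} + \frac{L}{7}$ ($q{\left(L,Y \right)} = \frac{3}{7} - \frac{-5 - L}{7} = \frac{3}{7} + \left(\frac{5}{7} + \frac{L}{7}\right) = \frac{8}{7} + \frac{L}{7}$)
$K{\left(v,a \right)} = 23$ ($K{\left(v,a \right)} = -2 + 25 = 23$)
$\left(q{\left(-7,11 \right)} + \left(K{\left(1,-5 \right)} \left(-5\right) + 0\right)\right)^{2} = \left(\left(\frac{8}{7} + \frac{1}{7} \left(-7\right)\right) + \left(23 \left(-5\right) + 0\right)\right)^{2} = \left(\left(\frac{8}{7} - 1\right) + \left(-115 + 0\right)\right)^{2} = \left(\frac{1}{7} - 115\right)^{2} = \left(- \frac{804}{7}\right)^{2} = \frac{646416}{49}$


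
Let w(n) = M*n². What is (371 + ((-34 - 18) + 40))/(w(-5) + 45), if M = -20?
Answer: -359/455 ≈ -0.78901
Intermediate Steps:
w(n) = -20*n²
(371 + ((-34 - 18) + 40))/(w(-5) + 45) = (371 + ((-34 - 18) + 40))/(-20*(-5)² + 45) = (371 + (-52 + 40))/(-20*25 + 45) = (371 - 12)/(-500 + 45) = 359/(-455) = 359*(-1/455) = -359/455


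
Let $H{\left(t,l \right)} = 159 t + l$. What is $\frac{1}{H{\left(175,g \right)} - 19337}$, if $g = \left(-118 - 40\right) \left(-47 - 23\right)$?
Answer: $\frac{1}{19548} \approx 5.1156 \cdot 10^{-5}$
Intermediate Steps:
$g = 11060$ ($g = \left(-158\right) \left(-70\right) = 11060$)
$H{\left(t,l \right)} = l + 159 t$
$\frac{1}{H{\left(175,g \right)} - 19337} = \frac{1}{\left(11060 + 159 \cdot 175\right) - 19337} = \frac{1}{\left(11060 + 27825\right) - 19337} = \frac{1}{38885 - 19337} = \frac{1}{19548}$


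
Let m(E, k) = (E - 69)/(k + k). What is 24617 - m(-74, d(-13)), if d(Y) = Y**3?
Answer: 8320535/338 ≈ 24617.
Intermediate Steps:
m(E, k) = (-69 + E)/(2*k) (m(E, k) = (-69 + E)/((2*k)) = (-69 + E)*(1/(2*k)) = (-69 + E)/(2*k))
24617 - m(-74, d(-13)) = 24617 - (-69 - 74)/(2*((-13)**3)) = 24617 - (-143)/(2*(-2197)) = 24617 - (-1)*(-143)/(2*2197) = 24617 - 1*11/338 = 24617 - 11/338 = 8320535/338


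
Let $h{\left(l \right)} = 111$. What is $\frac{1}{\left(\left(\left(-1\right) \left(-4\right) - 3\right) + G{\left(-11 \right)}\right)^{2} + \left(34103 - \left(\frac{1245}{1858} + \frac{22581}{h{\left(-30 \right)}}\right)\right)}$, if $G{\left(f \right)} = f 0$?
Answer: $\frac{68746}{2330482353} \approx 2.9499 \cdot 10^{-5}$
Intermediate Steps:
$G{\left(f \right)} = 0$
$\frac{1}{\left(\left(\left(-1\right) \left(-4\right) - 3\right) + G{\left(-11 \right)}\right)^{2} + \left(34103 - \left(\frac{1245}{1858} + \frac{22581}{h{\left(-30 \right)}}\right)\right)} = \frac{1}{\left(\left(\left(-1\right) \left(-4\right) - 3\right) + 0\right)^{2} + \left(34103 - \left(\frac{1245}{1858} + \frac{7527}{37}\right)\right)} = \frac{1}{\left(\left(4 - 3\right) + 0\right)^{2} + \left(34103 - \frac{14031231}{68746}\right)} = \frac{1}{\left(1 + 0\right)^{2} + \left(34103 - \frac{14031231}{68746}\right)} = \frac{1}{1^{2} + \left(34103 - \frac{14031231}{68746}\right)} = \frac{1}{1 + \frac{2330413607}{68746}} = \frac{1}{\frac{2330482353}{68746}} = \frac{68746}{2330482353}$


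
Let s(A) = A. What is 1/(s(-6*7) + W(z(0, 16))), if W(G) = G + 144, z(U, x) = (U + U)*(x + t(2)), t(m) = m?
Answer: 1/102 ≈ 0.0098039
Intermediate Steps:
z(U, x) = 2*U*(2 + x) (z(U, x) = (U + U)*(x + 2) = (2*U)*(2 + x) = 2*U*(2 + x))
W(G) = 144 + G
1/(s(-6*7) + W(z(0, 16))) = 1/(-6*7 + (144 + 2*0*(2 + 16))) = 1/(-42 + (144 + 2*0*18)) = 1/(-42 + (144 + 0)) = 1/(-42 + 144) = 1/102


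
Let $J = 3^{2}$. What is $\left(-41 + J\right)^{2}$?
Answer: $1024$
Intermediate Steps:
$J = 9$
$\left(-41 + J\right)^{2} = \left(-41 + 9\right)^{2} = \left(-32\right)^{2} = 1024$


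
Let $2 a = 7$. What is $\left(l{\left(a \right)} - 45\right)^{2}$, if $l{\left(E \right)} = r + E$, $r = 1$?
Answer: $\frac{6561}{4} \approx 1640.3$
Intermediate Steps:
$a = \frac{7}{2}$ ($a = \frac{1}{2} \cdot 7 = \frac{7}{2} \approx 3.5$)
$l{\left(E \right)} = 1 + E$
$\left(l{\left(a \right)} - 45\right)^{2} = \left(\left(1 + \frac{7}{2}\right) - 45\right)^{2} = \left(\frac{9}{2} - 45\right)^{2} = \left(- \frac{81}{2}\right)^{2} = \frac{6561}{4}$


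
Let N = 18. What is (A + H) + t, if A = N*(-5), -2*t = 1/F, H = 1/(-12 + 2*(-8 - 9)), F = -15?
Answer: -31046/345 ≈ -89.988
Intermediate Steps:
H = -1/46 (H = 1/(-12 + 2*(-17)) = 1/(-12 - 34) = 1/(-46) = -1/46 ≈ -0.021739)
t = 1/30 (t = -½/(-15) = -½*(-1/15) = 1/30 ≈ 0.033333)
A = -90 (A = 18*(-5) = -90)
(A + H) + t = (-90 - 1/46) + 1/30 = -4141/46 + 1/30 = -31046/345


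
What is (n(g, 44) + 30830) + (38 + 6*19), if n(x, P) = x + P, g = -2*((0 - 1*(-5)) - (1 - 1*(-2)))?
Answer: 31022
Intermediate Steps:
g = -4 (g = -2*((0 + 5) - (1 + 2)) = -2*(5 - 1*3) = -2*(5 - 3) = -2*2 = -4)
n(x, P) = P + x
(n(g, 44) + 30830) + (38 + 6*19) = ((44 - 4) + 30830) + (38 + 6*19) = (40 + 30830) + (38 + 114) = 30870 + 152 = 31022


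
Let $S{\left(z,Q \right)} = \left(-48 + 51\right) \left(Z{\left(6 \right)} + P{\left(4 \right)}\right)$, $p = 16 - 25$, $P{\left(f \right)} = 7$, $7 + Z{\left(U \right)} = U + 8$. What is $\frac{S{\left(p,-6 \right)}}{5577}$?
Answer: $\frac{14}{1859} \approx 0.0075309$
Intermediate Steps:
$Z{\left(U \right)} = 1 + U$ ($Z{\left(U \right)} = -7 + \left(U + 8\right) = -7 + \left(8 + U\right) = 1 + U$)
$p = -9$ ($p = 16 - 25 = -9$)
$S{\left(z,Q \right)} = 42$ ($S{\left(z,Q \right)} = \left(-48 + 51\right) \left(\left(1 + 6\right) + 7\right) = 3 \left(7 + 7\right) = 3 \cdot 14 = 42$)
$\frac{S{\left(p,-6 \right)}}{5577} = \frac{42}{5577} = 42 \cdot \frac{1}{5577} = \frac{14}{1859}$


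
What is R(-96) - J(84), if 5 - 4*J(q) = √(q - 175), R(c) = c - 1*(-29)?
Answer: -273/4 + I*√91/4 ≈ -68.25 + 2.3848*I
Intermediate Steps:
R(c) = 29 + c (R(c) = c + 29 = 29 + c)
J(q) = 5/4 - √(-175 + q)/4 (J(q) = 5/4 - √(q - 175)/4 = 5/4 - √(-175 + q)/4)
R(-96) - J(84) = (29 - 96) - (5/4 - √(-175 + 84)/4) = -67 - (5/4 - I*√91/4) = -67 + (-5/4 + I*√91/4) = -273/4 + I*√91/4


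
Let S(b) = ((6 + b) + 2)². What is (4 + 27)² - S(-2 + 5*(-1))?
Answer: 960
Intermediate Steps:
S(b) = (8 + b)²
(4 + 27)² - S(-2 + 5*(-1)) = (4 + 27)² - (8 + (-2 + 5*(-1)))² = 31² - (8 + (-2 - 5))² = 961 - (8 - 7)² = 961 - 1*1² = 961 - 1*1 = 961 - 1 = 960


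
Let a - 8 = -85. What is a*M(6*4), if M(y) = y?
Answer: -1848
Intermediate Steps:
a = -77 (a = 8 - 85 = -77)
a*M(6*4) = -462*4 = -77*24 = -1848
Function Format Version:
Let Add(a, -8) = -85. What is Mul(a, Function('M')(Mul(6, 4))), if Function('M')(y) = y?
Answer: -1848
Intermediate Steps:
a = -77 (a = Add(8, -85) = -77)
Mul(a, Function('M')(Mul(6, 4))) = Mul(-77, Mul(6, 4)) = Mul(-77, 24) = -1848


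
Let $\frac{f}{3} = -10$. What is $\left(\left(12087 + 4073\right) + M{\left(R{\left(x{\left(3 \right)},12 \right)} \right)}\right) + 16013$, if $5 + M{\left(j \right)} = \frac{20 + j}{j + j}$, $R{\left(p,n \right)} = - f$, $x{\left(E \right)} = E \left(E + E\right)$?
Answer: $\frac{193013}{6} \approx 32169.0$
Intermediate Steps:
$f = -30$ ($f = 3 \left(-10\right) = -30$)
$x{\left(E \right)} = 2 E^{2}$ ($x{\left(E \right)} = E 2 E = 2 E^{2}$)
$R{\left(p,n \right)} = 30$ ($R{\left(p,n \right)} = \left(-1\right) \left(-30\right) = 30$)
$M{\left(j \right)} = -5 + \frac{20 + j}{2 j}$ ($M{\left(j \right)} = -5 + \frac{20 + j}{j + j} = -5 + \frac{20 + j}{2 j}$)
$\left(\left(12087 + 4073\right) + M{\left(R{\left(x{\left(3 \right)},12 \right)} \right)}\right) + 16013 = \left(\left(12087 + 4073\right) - \left(\frac{9}{2} - \frac{10}{30}\right)\right) + 16013 = \left(16160 + \left(- \frac{9}{2} + 10 \cdot \frac{1}{30}\right)\right) + 16013 = \left(16160 + \left(- \frac{9}{2} + \frac{1}{3}\right)\right) + 16013 = \left(16160 - \frac{25}{6}\right) + 16013 = \frac{96935}{6} + 16013 = \frac{193013}{6}$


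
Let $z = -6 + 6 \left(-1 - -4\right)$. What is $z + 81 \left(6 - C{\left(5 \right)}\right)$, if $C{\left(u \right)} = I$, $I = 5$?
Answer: $93$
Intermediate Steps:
$C{\left(u \right)} = 5$
$z = 12$ ($z = -6 + 6 \left(-1 + 4\right) = -6 + 6 \cdot 3 = -6 + 18 = 12$)
$z + 81 \left(6 - C{\left(5 \right)}\right) = 12 + 81 \left(6 - 5\right) = 12 + 81 \cdot 1 = 12 + 81 = 93$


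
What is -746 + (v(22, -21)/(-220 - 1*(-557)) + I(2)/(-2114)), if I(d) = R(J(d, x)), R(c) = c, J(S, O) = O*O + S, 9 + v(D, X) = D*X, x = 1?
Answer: -532460533/712418 ≈ -747.40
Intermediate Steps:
v(D, X) = -9 + D*X
J(S, O) = S + O² (J(S, O) = O² + S = S + O²)
I(d) = 1 + d (I(d) = d + 1² = d + 1 = 1 + d)
-746 + (v(22, -21)/(-220 - 1*(-557)) + I(2)/(-2114)) = -746 + ((-9 + 22*(-21))/(-220 - 1*(-557)) + (1 + 2)/(-2114)) = -746 + ((-9 - 462)/(-220 + 557) + 3*(-1/2114)) = -746 + (-471/337 - 3/2114) = -746 - 996705/712418 = -532460533/712418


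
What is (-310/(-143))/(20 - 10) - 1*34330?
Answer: -4909159/143 ≈ -34330.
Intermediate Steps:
(-310/(-143))/(20 - 10) - 1*34330 = (-310*(-1/143))/10 - 34330 = (1/10)*(310/143) - 34330 = 31/143 - 34330 = -4909159/143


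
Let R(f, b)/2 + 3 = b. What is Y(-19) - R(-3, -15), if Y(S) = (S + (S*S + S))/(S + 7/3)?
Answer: 831/50 ≈ 16.620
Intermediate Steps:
R(f, b) = -6 + 2*b
Y(S) = (S**2 + 2*S)/(7/3 + S) (Y(S) = (S + (S**2 + S))/(S + 7*(1/3)) = (S + (S + S**2))/(S + 7/3) = (S**2 + 2*S)/(7/3 + S))
Y(-19) - R(-3, -15) = 3*(-19)*(2 - 19)/(7 + 3*(-19)) - (-6 + 2*(-15)) = 3*(-19)*(-17)/(7 - 57) - (-6 - 30) = 3*(-19)*(-17)/(-50) - 1*(-36) = 3*(-19)*(-1/50)*(-17) + 36 = -969/50 + 36 = 831/50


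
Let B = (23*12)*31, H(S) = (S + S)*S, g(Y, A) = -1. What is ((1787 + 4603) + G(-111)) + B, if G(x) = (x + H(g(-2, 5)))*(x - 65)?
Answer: 34130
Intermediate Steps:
H(S) = 2*S² (H(S) = (2*S)*S = 2*S²)
G(x) = (-65 + x)*(2 + x) (G(x) = (x + 2*(-1)²)*(x - 65) = (x + 2*1)*(-65 + x) = (x + 2)*(-65 + x) = (2 + x)*(-65 + x) = (-65 + x)*(2 + x))
B = 8556 (B = 276*31 = 8556)
((1787 + 4603) + G(-111)) + B = ((1787 + 4603) + (-130 + (-111)² - 63*(-111))) + 8556 = (6390 + (-130 + 12321 + 6993)) + 8556 = (6390 + 19184) + 8556 = 25574 + 8556 = 34130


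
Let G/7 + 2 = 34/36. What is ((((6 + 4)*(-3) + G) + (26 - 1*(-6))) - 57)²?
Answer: 1261129/324 ≈ 3892.4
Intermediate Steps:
G = -133/18 (G = -14 + 7*(34/36) = -14 + 7*(34*(1/36)) = -14 + 7*(17/18) = -14 + 119/18 = -133/18 ≈ -7.3889)
((((6 + 4)*(-3) + G) + (26 - 1*(-6))) - 57)² = ((((6 + 4)*(-3) - 133/18) + (26 - 1*(-6))) - 57)² = (((10*(-3) - 133/18) + (26 + 6)) - 57)² = (((-30 - 133/18) + 32) - 57)² = ((-673/18 + 32) - 57)² = (-97/18 - 57)² = (-1123/18)² = 1261129/324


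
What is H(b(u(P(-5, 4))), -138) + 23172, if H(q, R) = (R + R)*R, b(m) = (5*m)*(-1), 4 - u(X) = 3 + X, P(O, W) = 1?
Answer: 61260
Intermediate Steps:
u(X) = 1 - X (u(X) = 4 - (3 + X) = 4 + (-3 - X) = 1 - X)
b(m) = -5*m
H(q, R) = 2*R² (H(q, R) = (2*R)*R = 2*R²)
H(b(u(P(-5, 4))), -138) + 23172 = 2*(-138)² + 23172 = 2*19044 + 23172 = 38088 + 23172 = 61260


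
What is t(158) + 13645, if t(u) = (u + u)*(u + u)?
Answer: 113501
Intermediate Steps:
t(u) = 4*u**2 (t(u) = (2*u)*(2*u) = 4*u**2)
t(158) + 13645 = 4*158**2 + 13645 = 4*24964 + 13645 = 99856 + 13645 = 113501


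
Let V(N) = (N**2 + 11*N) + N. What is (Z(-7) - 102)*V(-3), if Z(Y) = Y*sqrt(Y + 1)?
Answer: 2754 + 189*I*sqrt(6) ≈ 2754.0 + 462.95*I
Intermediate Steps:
V(N) = N**2 + 12*N
Z(Y) = Y*sqrt(1 + Y)
(Z(-7) - 102)*V(-3) = (-7*sqrt(1 - 7) - 102)*(-3*(12 - 3)) = (-7*I*sqrt(6) - 102)*(-3*9) = (-7*I*sqrt(6) - 102)*(-27) = (-102 - 7*I*sqrt(6))*(-27) = 2754 + 189*I*sqrt(6)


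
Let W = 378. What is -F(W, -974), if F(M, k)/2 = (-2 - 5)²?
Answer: -98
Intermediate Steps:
F(M, k) = 98 (F(M, k) = 2*(-2 - 5)² = 2*(-7)² = 2*49 = 98)
-F(W, -974) = -1*98 = -98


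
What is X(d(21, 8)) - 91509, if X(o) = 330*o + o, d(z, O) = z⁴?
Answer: 64281702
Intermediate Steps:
X(o) = 331*o
X(d(21, 8)) - 91509 = 331*21⁴ - 91509 = 331*194481 - 91509 = 64373211 - 91509 = 64281702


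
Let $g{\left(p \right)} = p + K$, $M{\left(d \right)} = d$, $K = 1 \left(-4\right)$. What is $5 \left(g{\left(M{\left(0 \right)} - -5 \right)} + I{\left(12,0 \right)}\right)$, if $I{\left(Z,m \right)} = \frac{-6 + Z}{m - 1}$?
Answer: $-25$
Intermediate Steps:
$K = -4$
$I{\left(Z,m \right)} = \frac{-6 + Z}{-1 + m}$
$g{\left(p \right)} = -4 + p$ ($g{\left(p \right)} = p - 4 = -4 + p$)
$5 \left(g{\left(M{\left(0 \right)} - -5 \right)} + I{\left(12,0 \right)}\right) = 5 \left(\left(-4 + \left(0 - -5\right)\right) + \frac{-6 + 12}{-1 + 0}\right) = 5 \left(\left(-4 + \left(0 + 5\right)\right) + \frac{1}{-1} \cdot 6\right) = 5 \left(\left(-4 + 5\right) - 6\right) = 5 \left(1 - 6\right) = 5 \left(-5\right) = -25$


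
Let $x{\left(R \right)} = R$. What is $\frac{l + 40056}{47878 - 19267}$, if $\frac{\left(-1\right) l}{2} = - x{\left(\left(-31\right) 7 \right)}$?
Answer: $\frac{3602}{2601} \approx 1.3849$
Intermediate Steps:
$l = -434$ ($l = - 2 \left(- \left(-31\right) 7\right) = - 2 \left(\left(-1\right) \left(-217\right)\right) = \left(-2\right) 217 = -434$)
$\frac{l + 40056}{47878 - 19267} = \frac{-434 + 40056}{47878 - 19267} = \frac{39622}{28611} = 39622 \cdot \frac{1}{28611} = \frac{3602}{2601}$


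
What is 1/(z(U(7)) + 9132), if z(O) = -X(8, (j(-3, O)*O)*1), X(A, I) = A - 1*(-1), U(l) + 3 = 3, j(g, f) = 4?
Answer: 1/9123 ≈ 0.00010961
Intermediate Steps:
U(l) = 0 (U(l) = -3 + 3 = 0)
X(A, I) = 1 + A (X(A, I) = A + 1 = 1 + A)
z(O) = -9 (z(O) = -(1 + 8) = -1*9 = -9)
1/(z(U(7)) + 9132) = 1/(-9 + 9132) = 1/9123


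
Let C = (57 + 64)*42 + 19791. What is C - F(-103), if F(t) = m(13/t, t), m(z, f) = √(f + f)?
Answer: 24873 - I*√206 ≈ 24873.0 - 14.353*I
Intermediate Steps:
m(z, f) = √2*√f (m(z, f) = √(2*f) = √2*√f)
F(t) = √2*√t
C = 24873 (C = 121*42 + 19791 = 5082 + 19791 = 24873)
C - F(-103) = 24873 - √2*√(-103) = 24873 - √2*I*√103 = 24873 - I*√206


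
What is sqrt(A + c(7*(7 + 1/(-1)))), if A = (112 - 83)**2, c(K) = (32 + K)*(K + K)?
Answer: sqrt(7057) ≈ 84.006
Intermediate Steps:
c(K) = 2*K*(32 + K) (c(K) = (32 + K)*(2*K) = 2*K*(32 + K))
A = 841 (A = 29**2 = 841)
sqrt(A + c(7*(7 + 1/(-1)))) = sqrt(841 + 2*(7*(7 + 1/(-1)))*(32 + 7*(7 + 1/(-1)))) = sqrt(841 + 2*(7*(7 - 1))*(32 + 7*(7 - 1))) = sqrt(841 + 2*(7*6)*(32 + 7*6)) = sqrt(841 + 2*42*(32 + 42)) = sqrt(841 + 2*42*74) = sqrt(841 + 6216) = sqrt(7057)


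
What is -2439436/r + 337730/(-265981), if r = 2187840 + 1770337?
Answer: -1985638744926/1052799876637 ≈ -1.8861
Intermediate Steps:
r = 3958177
-2439436/r + 337730/(-265981) = -2439436/3958177 + 337730/(-265981) = -2439436*1/3958177 + 337730*(-1/265981) = -2439436/3958177 - 337730/265981 = -1985638744926/1052799876637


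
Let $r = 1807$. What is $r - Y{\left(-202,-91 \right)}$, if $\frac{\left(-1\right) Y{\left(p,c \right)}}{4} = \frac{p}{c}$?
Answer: $\frac{165245}{91} \approx 1815.9$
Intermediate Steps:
$Y{\left(p,c \right)} = - \frac{4 p}{c}$ ($Y{\left(p,c \right)} = - 4 \frac{p}{c} = - \frac{4 p}{c}$)
$r - Y{\left(-202,-91 \right)} = 1807 - \left(-4\right) \left(-202\right) \frac{1}{-91} = 1807 - \left(-4\right) \left(-202\right) \left(- \frac{1}{91}\right) = 1807 - - \frac{808}{91} = 1807 + \frac{808}{91} = \frac{165245}{91}$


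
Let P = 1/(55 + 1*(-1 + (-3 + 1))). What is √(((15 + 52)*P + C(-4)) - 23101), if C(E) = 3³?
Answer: 3*I*√1733017/26 ≈ 151.9*I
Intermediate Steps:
C(E) = 27
P = 1/52 (P = 1/(55 + 1*(-1 - 2)) = 1/(55 + 1*(-3)) = 1/(55 - 3) = 1/52 ≈ 0.019231)
√(((15 + 52)*P + C(-4)) - 23101) = √(((15 + 52)*(1/52) + 27) - 23101) = √((67*(1/52) + 27) - 23101) = √((67/52 + 27) - 23101) = √(1471/52 - 23101) = √(-1199781/52) = 3*I*√1733017/26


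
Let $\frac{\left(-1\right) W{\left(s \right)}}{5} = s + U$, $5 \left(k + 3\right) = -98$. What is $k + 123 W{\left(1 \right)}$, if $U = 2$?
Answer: $- \frac{9338}{5} \approx -1867.6$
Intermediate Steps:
$k = - \frac{113}{5}$ ($k = -3 + \frac{1}{5} \left(-98\right) = -3 - \frac{98}{5} = - \frac{113}{5} \approx -22.6$)
$W{\left(s \right)} = -10 - 5 s$ ($W{\left(s \right)} = - 5 \left(s + 2\right) = - 5 \left(2 + s\right) = -10 - 5 s$)
$k + 123 W{\left(1 \right)} = - \frac{113}{5} + 123 \left(-10 - 5\right) = - \frac{113}{5} + 123 \left(-15\right) = - \frac{113}{5} - 1845 = - \frac{9338}{5}$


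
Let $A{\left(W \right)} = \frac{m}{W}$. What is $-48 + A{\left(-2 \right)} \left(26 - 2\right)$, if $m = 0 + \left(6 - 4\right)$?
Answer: $-72$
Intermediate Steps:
$m = 2$ ($m = 0 + 2 = 2$)
$A{\left(W \right)} = \frac{2}{W}$
$-48 + A{\left(-2 \right)} \left(26 - 2\right) = -48 + \frac{2}{-2} \left(26 - 2\right) = -48 + 2 \left(- \frac{1}{2}\right) \left(26 - 2\right) = -48 - 24 = -72$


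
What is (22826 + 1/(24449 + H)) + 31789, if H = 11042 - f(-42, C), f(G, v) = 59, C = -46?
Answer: 1935118681/35432 ≈ 54615.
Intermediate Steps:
H = 10983 (H = 11042 - 1*59 = 11042 - 59 = 10983)
(22826 + 1/(24449 + H)) + 31789 = (22826 + 1/(24449 + 10983)) + 31789 = (22826 + 1/35432) + 31789 = 808770833/35432 + 31789 = 1935118681/35432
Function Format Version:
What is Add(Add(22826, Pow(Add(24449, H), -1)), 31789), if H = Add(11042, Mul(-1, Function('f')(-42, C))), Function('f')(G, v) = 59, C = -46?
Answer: Rational(1935118681, 35432) ≈ 54615.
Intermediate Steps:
H = 10983 (H = Add(11042, Mul(-1, 59)) = Add(11042, -59) = 10983)
Add(Add(22826, Pow(Add(24449, H), -1)), 31789) = Add(Add(22826, Pow(Add(24449, 10983), -1)), 31789) = Add(Add(22826, Pow(35432, -1)), 31789) = Add(Add(22826, Rational(1, 35432)), 31789) = Add(Rational(808770833, 35432), 31789) = Rational(1935118681, 35432)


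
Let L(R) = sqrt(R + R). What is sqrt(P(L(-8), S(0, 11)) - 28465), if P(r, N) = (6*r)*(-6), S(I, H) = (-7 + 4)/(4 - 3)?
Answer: sqrt(-28465 - 144*I) ≈ 0.4268 - 168.72*I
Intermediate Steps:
L(R) = sqrt(2)*sqrt(R) (L(R) = sqrt(2*R) = sqrt(2)*sqrt(R))
S(I, H) = -3 (S(I, H) = -3/1 = -3*1 = -3)
P(r, N) = -36*r
sqrt(P(L(-8), S(0, 11)) - 28465) = sqrt(-36*sqrt(2)*sqrt(-8) - 28465) = sqrt(-36*sqrt(2)*2*I*sqrt(2) - 28465) = sqrt(-144*I - 28465) = sqrt(-28465 - 144*I)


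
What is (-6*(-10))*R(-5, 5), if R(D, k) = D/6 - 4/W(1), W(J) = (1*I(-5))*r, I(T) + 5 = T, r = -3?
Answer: -58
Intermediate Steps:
I(T) = -5 + T
W(J) = 30 (W(J) = (1*(-5 - 5))*(-3) = (1*(-10))*(-3) = -10*(-3) = 30)
R(D, k) = -2/15 + D/6 (R(D, k) = D/6 - 4/30 = D*(⅙) - 4*1/30 = D/6 - 2/15 = -2/15 + D/6)
(-6*(-10))*R(-5, 5) = (-6*(-10))*(-2/15 + (⅙)*(-5)) = 60*(-2/15 - ⅚) = 60*(-29/30) = -58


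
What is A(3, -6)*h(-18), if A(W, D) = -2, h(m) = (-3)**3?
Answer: 54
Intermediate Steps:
h(m) = -27
A(3, -6)*h(-18) = -2*(-27) = 54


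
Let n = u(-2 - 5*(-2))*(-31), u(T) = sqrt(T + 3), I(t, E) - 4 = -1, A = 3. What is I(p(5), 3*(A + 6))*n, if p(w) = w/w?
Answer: -93*sqrt(11) ≈ -308.45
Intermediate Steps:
p(w) = 1
I(t, E) = 3 (I(t, E) = 4 - 1 = 3)
u(T) = sqrt(3 + T)
n = -31*sqrt(11) (n = sqrt(3 + (-2 - 5*(-2)))*(-31) = sqrt(3 + (-2 + 10))*(-31) = sqrt(3 + 8)*(-31) = sqrt(11)*(-31) = -31*sqrt(11) ≈ -102.82)
I(p(5), 3*(A + 6))*n = 3*(-31*sqrt(11)) = -93*sqrt(11)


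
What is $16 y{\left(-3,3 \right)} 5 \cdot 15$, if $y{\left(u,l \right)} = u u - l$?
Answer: $7200$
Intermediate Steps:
$y{\left(u,l \right)} = u^{2} - l$
$16 y{\left(-3,3 \right)} 5 \cdot 15 = 16 \left(\left(-3\right)^{2} - 3\right) 5 \cdot 15 = 16 \left(9 - 3\right) 5 \cdot 15 = 16 \cdot 6 \cdot 5 \cdot 15 = 16 \cdot 30 \cdot 15 = 480 \cdot 15 = 7200$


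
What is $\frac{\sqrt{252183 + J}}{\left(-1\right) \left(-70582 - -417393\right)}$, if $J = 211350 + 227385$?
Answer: $- \frac{\sqrt{690918}}{346811} \approx -0.0023967$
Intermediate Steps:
$J = 438735$
$\frac{\sqrt{252183 + J}}{\left(-1\right) \left(-70582 - -417393\right)} = \frac{\sqrt{252183 + 438735}}{\left(-1\right) \left(-70582 - -417393\right)} = \frac{\sqrt{690918}}{\left(-1\right) \left(-70582 + 417393\right)} = \frac{\sqrt{690918}}{\left(-1\right) 346811} = \frac{\sqrt{690918}}{-346811} = \sqrt{690918} \left(- \frac{1}{346811}\right) = - \frac{\sqrt{690918}}{346811}$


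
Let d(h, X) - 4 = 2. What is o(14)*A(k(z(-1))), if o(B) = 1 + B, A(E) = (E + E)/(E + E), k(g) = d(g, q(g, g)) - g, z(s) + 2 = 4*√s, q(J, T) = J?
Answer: 15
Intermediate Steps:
z(s) = -2 + 4*√s
d(h, X) = 6 (d(h, X) = 4 + 2 = 6)
k(g) = 6 - g
A(E) = 1 (A(E) = (2*E)/((2*E)) = (2*E)*(1/(2*E)) = 1)
o(14)*A(k(z(-1))) = (1 + 14)*1 = 15*1 = 15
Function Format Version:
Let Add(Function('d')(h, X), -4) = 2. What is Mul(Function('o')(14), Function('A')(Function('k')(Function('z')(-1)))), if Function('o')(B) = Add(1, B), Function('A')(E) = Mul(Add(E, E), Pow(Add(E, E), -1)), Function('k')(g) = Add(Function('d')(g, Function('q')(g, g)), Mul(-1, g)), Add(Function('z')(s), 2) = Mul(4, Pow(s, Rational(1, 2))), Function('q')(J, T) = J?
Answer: 15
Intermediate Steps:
Function('z')(s) = Add(-2, Mul(4, Pow(s, Rational(1, 2))))
Function('d')(h, X) = 6 (Function('d')(h, X) = Add(4, 2) = 6)
Function('k')(g) = Add(6, Mul(-1, g))
Function('A')(E) = 1 (Function('A')(E) = Mul(Mul(2, E), Pow(Mul(2, E), -1)) = Mul(Mul(2, E), Mul(Rational(1, 2), Pow(E, -1))) = 1)
Mul(Function('o')(14), Function('A')(Function('k')(Function('z')(-1)))) = Mul(Add(1, 14), 1) = Mul(15, 1) = 15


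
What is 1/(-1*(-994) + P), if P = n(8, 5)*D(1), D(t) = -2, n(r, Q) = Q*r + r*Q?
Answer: 1/834 ≈ 0.0011990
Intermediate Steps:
n(r, Q) = 2*Q*r (n(r, Q) = Q*r + Q*r = 2*Q*r)
P = -160 (P = (2*5*8)*(-2) = 80*(-2) = -160)
1/(-1*(-994) + P) = 1/(-1*(-994) - 160) = 1/(994 - 160) = 1/834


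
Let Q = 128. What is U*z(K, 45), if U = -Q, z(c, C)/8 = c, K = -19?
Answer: 19456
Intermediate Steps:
z(c, C) = 8*c
U = -128 (U = -1*128 = -128)
U*z(K, 45) = -1024*(-19) = -128*(-152) = 19456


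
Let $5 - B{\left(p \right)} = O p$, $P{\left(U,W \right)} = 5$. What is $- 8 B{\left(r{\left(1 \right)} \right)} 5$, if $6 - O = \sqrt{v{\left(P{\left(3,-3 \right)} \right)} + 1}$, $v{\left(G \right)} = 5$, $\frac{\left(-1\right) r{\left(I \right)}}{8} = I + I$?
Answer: $-4040 + 640 \sqrt{6} \approx -2472.3$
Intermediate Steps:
$r{\left(I \right)} = - 16 I$ ($r{\left(I \right)} = - 8 \left(I + I\right) = - 8 \cdot 2 I = - 16 I$)
$O = 6 - \sqrt{6}$ ($O = 6 - \sqrt{5 + 1} = 6 - \sqrt{6} \approx 3.5505$)
$B{\left(p \right)} = 5 - p \left(6 - \sqrt{6}\right)$ ($B{\left(p \right)} = 5 - \left(6 - \sqrt{6}\right) p = 5 - p \left(6 - \sqrt{6}\right)$)
$- 8 B{\left(r{\left(1 \right)} \right)} 5 = - 8 \left(5 - \left(-16\right) 1 \left(6 - \sqrt{6}\right)\right) 5 = - 8 \left(5 - - 16 \left(6 - \sqrt{6}\right)\right) 5 = - 8 \left(5 + \left(96 - 16 \sqrt{6}\right)\right) 5 = - 8 \left(101 - 16 \sqrt{6}\right) 5 = \left(-808 + 128 \sqrt{6}\right) 5 = -4040 + 640 \sqrt{6}$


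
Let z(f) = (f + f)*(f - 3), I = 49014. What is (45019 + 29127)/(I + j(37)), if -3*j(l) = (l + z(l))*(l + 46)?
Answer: -74146/21619 ≈ -3.4297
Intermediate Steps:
z(f) = 2*f*(-3 + f) (z(f) = (2*f)*(-3 + f) = 2*f*(-3 + f))
j(l) = -(46 + l)*(l + 2*l*(-3 + l))/3 (j(l) = -(l + 2*l*(-3 + l))*(l + 46)/3 = -(l + 2*l*(-3 + l))*(46 + l)/3 = -(46 + l)*(l + 2*l*(-3 + l))/3)
(45019 + 29127)/(I + j(37)) = (45019 + 29127)/(49014 + (⅓)*37*(230 - 87*37 - 2*37²)) = 74146/(49014 + (⅓)*37*(230 - 3219 - 2*1369)) = 74146/(49014 + (⅓)*37*(230 - 3219 - 2738)) = 74146/(49014 + (⅓)*37*(-5727)) = 74146/(49014 - 70633) = 74146/(-21619) = 74146*(-1/21619) = -74146/21619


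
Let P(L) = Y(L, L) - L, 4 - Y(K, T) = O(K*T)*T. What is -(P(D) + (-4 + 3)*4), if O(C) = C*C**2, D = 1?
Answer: 2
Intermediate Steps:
O(C) = C**3
Y(K, T) = 4 - K**3*T**4 (Y(K, T) = 4 - (K*T)**3*T = 4 - K**3*T**3*T = 4 - K**3*T**4)
P(L) = 4 - L - L**7 (P(L) = (4 - L**3*L**4) - L = (4 - L**7) - L = 4 - L - L**7)
-(P(D) + (-4 + 3)*4) = -((4 - 1*1 - 1*1**7) + (-4 + 3)*4) = -((4 - 1 - 1*1) - 1*4) = -((4 - 1 - 1) - 4) = -(2 - 4) = -1*(-2) = 2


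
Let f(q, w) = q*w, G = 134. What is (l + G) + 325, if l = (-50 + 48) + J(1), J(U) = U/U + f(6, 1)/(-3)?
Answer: 456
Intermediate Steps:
J(U) = -1 (J(U) = U/U + (6*1)/(-3) = 1 + 6*(-⅓) = 1 - 2 = -1)
l = -3 (l = (-50 + 48) - 1 = -2 - 1 = -3)
(l + G) + 325 = (-3 + 134) + 325 = 131 + 325 = 456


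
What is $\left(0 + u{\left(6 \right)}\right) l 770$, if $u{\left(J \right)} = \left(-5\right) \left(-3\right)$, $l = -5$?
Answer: $-57750$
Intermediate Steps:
$u{\left(J \right)} = 15$
$\left(0 + u{\left(6 \right)}\right) l 770 = \left(0 + 15\right) \left(-5\right) 770 = 15 \left(-5\right) 770 = \left(-75\right) 770 = -57750$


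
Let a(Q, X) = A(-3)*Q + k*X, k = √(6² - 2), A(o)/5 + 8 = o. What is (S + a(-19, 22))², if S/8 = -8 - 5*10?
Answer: 354017 + 25564*√34 ≈ 5.0308e+5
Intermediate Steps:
A(o) = -40 + 5*o
k = √34 (k = √(36 - 2) = √34 ≈ 5.8309)
a(Q, X) = -55*Q + X*√34 (a(Q, X) = (-40 + 5*(-3))*Q + √34*X = (-40 - 15)*Q + X*√34 = -55*Q + X*√34)
S = -464 (S = 8*(-8 - 5*10) = 8*(-8 - 50) = 8*(-58) = -464)
(S + a(-19, 22))² = (-464 + (-55*(-19) + 22*√34))² = (-464 + (1045 + 22*√34))² = (581 + 22*√34)²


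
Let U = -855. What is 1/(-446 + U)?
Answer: -1/1301 ≈ -0.00076864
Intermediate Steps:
1/(-446 + U) = 1/(-446 - 855) = 1/(-1301) = -1/1301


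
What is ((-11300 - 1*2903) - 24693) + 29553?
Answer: -9343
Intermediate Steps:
((-11300 - 1*2903) - 24693) + 29553 = ((-11300 - 2903) - 24693) + 29553 = (-14203 - 24693) + 29553 = -38896 + 29553 = -9343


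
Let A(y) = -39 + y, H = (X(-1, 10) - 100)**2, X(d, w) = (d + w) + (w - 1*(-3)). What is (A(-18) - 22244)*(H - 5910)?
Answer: -3880374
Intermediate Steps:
X(d, w) = 3 + d + 2*w (X(d, w) = (d + w) + (w + 3) = (d + w) + (3 + w) = 3 + d + 2*w)
H = 6084 (H = ((3 - 1 + 2*10) - 100)**2 = ((3 - 1 + 20) - 100)**2 = (22 - 100)**2 = (-78)**2 = 6084)
(A(-18) - 22244)*(H - 5910) = ((-39 - 18) - 22244)*(6084 - 5910) = (-57 - 22244)*174 = -22301*174 = -3880374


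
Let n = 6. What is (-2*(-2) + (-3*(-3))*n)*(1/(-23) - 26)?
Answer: -34742/23 ≈ -1510.5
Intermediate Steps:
(-2*(-2) + (-3*(-3))*n)*(1/(-23) - 26) = (-2*(-2) - 3*(-3)*6)*(1/(-23) - 26) = (4 + 9*6)*(-1/23 - 26) = (4 + 54)*(-599/23) = 58*(-599/23) = -34742/23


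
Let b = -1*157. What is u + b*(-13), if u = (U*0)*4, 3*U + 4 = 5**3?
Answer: 2041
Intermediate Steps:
b = -157
U = 121/3 (U = -4/3 + (1/3)*5**3 = -4/3 + (1/3)*125 = -4/3 + 125/3 = 121/3 ≈ 40.333)
u = 0 (u = ((121/3)*0)*4 = 0*4 = 0)
u + b*(-13) = 0 - 157*(-13) = 0 + 2041 = 2041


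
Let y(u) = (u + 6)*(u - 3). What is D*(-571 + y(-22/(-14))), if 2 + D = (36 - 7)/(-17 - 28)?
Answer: 161551/105 ≈ 1538.6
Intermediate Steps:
y(u) = (-3 + u)*(6 + u) (y(u) = (6 + u)*(-3 + u) = (-3 + u)*(6 + u))
D = -119/45 (D = -2 + (36 - 7)/(-17 - 28) = -2 + 29/(-45) = -2 + 29*(-1/45) = -2 - 29/45 = -119/45 ≈ -2.6444)
D*(-571 + y(-22/(-14))) = -119*(-571 + (-18 + (-22/(-14))² + 3*(-22/(-14))))/45 = -119*(-571 + (-18 + (-22*(-1/14))² + 3*(-22*(-1/14))))/45 = -119*(-571 + (-18 + (11/7)² + 3*(11/7)))/45 = -119*(-571 + (-18 + 121/49 + 33/7))/45 = -119*(-571 - 530/49)/45 = -119/45*(-28509/49) = 161551/105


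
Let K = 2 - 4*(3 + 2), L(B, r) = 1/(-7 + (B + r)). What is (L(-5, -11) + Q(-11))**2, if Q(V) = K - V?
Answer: 26244/529 ≈ 49.611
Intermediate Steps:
L(B, r) = 1/(-7 + B + r)
K = -18 (K = 2 - 4*5 = 2 - 1*20 = 2 - 20 = -18)
Q(V) = -18 - V
(L(-5, -11) + Q(-11))**2 = (1/(-7 - 5 - 11) + (-18 - 1*(-11)))**2 = (1/(-23) + (-18 + 11))**2 = (-1/23 - 7)**2 = (-162/23)**2 = 26244/529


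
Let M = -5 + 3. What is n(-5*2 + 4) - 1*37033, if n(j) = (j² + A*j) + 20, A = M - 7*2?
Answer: -36881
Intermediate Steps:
M = -2
A = -16 (A = -2 - 7*2 = -2 - 14 = -16)
n(j) = 20 + j² - 16*j (n(j) = (j² - 16*j) + 20 = 20 + j² - 16*j)
n(-5*2 + 4) - 1*37033 = (20 + (-5*2 + 4)² - 16*(-5*2 + 4)) - 1*37033 = (20 + (-10 + 4)² - 16*(-10 + 4)) - 37033 = (20 + (-6)² - 16*(-6)) - 37033 = (20 + 36 + 96) - 37033 = 152 - 37033 = -36881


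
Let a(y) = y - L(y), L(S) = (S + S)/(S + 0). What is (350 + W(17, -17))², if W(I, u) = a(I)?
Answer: 133225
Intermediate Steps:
L(S) = 2 (L(S) = (2*S)/S = 2)
a(y) = -2 + y (a(y) = y - 1*2 = y - 2 = -2 + y)
W(I, u) = -2 + I
(350 + W(17, -17))² = (350 + (-2 + 17))² = (350 + 15)² = 365² = 133225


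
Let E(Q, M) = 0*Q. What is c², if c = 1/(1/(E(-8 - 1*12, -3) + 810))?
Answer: 656100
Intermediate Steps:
E(Q, M) = 0
c = 810 (c = 1/(1/(0 + 810)) = 1/(1/810) = 810)
c² = 810² = 656100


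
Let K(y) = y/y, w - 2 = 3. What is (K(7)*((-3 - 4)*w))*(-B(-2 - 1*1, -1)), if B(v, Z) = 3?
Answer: 105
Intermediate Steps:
w = 5 (w = 2 + 3 = 5)
K(y) = 1
(K(7)*((-3 - 4)*w))*(-B(-2 - 1*1, -1)) = (1*((-3 - 4)*5))*(-1*3) = (1*(-7*5))*(-3) = (1*(-35))*(-3) = -35*(-3) = 105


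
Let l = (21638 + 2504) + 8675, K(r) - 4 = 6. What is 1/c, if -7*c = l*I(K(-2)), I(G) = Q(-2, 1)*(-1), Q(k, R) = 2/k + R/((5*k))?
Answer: -70/360987 ≈ -0.00019391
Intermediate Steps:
K(r) = 10 (K(r) = 4 + 6 = 10)
Q(k, R) = 2/k + R/(5*k) (Q(k, R) = 2/k + R*(1/(5*k)) = 2/k + R/(5*k))
l = 32817 (l = 24142 + 8675 = 32817)
I(G) = 11/10 (I(G) = ((⅕)*(10 + 1)/(-2))*(-1) = ((⅕)*(-½)*11)*(-1) = -11/10*(-1) = 11/10)
c = -360987/70 (c = -32817*11/(7*10) = -⅐*360987/10 = -360987/70 ≈ -5157.0)
1/c = 1/(-360987/70) = -70/360987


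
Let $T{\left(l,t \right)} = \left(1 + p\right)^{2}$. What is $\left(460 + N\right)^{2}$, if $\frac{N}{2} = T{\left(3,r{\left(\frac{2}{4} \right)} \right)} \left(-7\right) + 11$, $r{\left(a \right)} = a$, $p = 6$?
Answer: $41616$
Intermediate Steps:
$T{\left(l,t \right)} = 49$ ($T{\left(l,t \right)} = \left(1 + 6\right)^{2} = 7^{2} = 49$)
$N = -664$ ($N = 2 \left(49 \left(-7\right) + 11\right) = 2 \left(-343 + 11\right) = 2 \left(-332\right) = -664$)
$\left(460 + N\right)^{2} = \left(460 - 664\right)^{2} = \left(-204\right)^{2} = 41616$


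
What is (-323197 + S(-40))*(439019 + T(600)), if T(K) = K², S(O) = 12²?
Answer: -258125485007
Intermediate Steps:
S(O) = 144
(-323197 + S(-40))*(439019 + T(600)) = (-323197 + 144)*(439019 + 600²) = -323053*(439019 + 360000) = -323053*799019 = -258125485007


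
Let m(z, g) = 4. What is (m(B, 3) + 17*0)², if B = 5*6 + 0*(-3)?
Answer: 16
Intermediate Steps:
B = 30 (B = 30 + 0 = 30)
(m(B, 3) + 17*0)² = (4 + 17*0)² = (4 + 0)² = 4² = 16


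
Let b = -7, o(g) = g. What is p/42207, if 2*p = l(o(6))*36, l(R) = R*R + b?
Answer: 174/14069 ≈ 0.012368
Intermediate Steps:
l(R) = -7 + R² (l(R) = R*R - 7 = R² - 7 = -7 + R²)
p = 522 (p = ((-7 + 6²)*36)/2 = ((-7 + 36)*36)/2 = (29*36)/2 = (½)*1044 = 522)
p/42207 = 522/42207 = 522*(1/42207) = 174/14069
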